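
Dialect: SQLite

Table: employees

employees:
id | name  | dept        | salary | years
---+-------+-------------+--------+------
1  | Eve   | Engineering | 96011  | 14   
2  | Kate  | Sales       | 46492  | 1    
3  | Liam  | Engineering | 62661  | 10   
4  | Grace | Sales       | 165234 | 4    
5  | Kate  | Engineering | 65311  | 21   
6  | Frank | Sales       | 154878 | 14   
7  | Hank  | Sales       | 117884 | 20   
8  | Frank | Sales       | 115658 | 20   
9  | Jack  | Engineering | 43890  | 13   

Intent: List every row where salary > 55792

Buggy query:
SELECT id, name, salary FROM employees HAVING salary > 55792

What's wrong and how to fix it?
Bug: This is a non-aggregate query (no GROUP BY, no aggregates), so in SQLite the HAVING clause is invalid here; a row-level condition belongs in WHERE

Fix: Replace HAVING with WHERE since the condition applies to individual rows

Corrected query:
SELECT id, name, salary FROM employees WHERE salary > 55792

Result:
id | name  | salary
---+-------+-------
1  | Eve   | 96011 
3  | Liam  | 62661 
4  | Grace | 165234
5  | Kate  | 65311 
6  | Frank | 154878
7  | Hank  | 117884
8  | Frank | 115658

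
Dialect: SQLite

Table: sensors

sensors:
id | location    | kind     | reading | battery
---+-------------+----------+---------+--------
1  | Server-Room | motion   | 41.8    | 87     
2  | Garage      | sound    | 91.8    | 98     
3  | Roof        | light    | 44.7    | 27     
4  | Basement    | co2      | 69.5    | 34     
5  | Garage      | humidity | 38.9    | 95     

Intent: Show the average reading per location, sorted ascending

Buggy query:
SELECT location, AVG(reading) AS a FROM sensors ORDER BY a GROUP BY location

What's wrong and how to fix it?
Bug: ORDER BY appears before GROUP BY; SQL clause order requires GROUP BY first

Fix: Reorder: SELECT … FROM … GROUP BY … ORDER BY …

Corrected query:
SELECT location, AVG(reading) AS a FROM sensors GROUP BY location ORDER BY a

Result:
location    | a    
------------+------
Server-Room | 41.8 
Roof        | 44.7 
Garage      | 65.35
Basement    | 69.5 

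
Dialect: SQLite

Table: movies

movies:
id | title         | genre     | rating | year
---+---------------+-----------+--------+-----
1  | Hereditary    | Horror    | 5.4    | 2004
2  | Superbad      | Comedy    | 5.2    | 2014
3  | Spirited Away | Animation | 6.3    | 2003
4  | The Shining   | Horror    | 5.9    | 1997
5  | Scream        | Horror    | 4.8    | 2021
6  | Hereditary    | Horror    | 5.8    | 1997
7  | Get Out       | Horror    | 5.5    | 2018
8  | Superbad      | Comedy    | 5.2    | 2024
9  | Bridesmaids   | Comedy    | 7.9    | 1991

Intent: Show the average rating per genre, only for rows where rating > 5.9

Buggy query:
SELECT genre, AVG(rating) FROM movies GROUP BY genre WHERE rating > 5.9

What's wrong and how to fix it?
Bug: WHERE cannot follow GROUP BY

Fix: Move the WHERE clause before GROUP BY

Corrected query:
SELECT genre, AVG(rating) FROM movies WHERE rating > 5.9 GROUP BY genre

Result:
genre     | AVG(rating)
----------+------------
Animation | 6.3        
Comedy    | 7.9        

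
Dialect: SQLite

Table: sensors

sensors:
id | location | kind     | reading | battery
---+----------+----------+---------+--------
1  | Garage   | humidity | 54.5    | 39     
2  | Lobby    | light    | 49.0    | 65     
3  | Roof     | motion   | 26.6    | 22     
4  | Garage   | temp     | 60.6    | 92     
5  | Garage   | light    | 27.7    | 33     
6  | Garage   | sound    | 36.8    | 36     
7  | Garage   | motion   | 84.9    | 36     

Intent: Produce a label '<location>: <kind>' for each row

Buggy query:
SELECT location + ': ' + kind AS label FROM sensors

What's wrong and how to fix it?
Bug: '+' is numeric addition; on text columns SQLite converts them to 0 instead of concatenating

Fix: Use the || operator for string concatenation

Corrected query:
SELECT location || ': ' || kind AS label FROM sensors

Result:
label           
----------------
Garage: humidity
Lobby: light    
Roof: motion    
Garage: temp    
Garage: light   
Garage: sound   
Garage: motion  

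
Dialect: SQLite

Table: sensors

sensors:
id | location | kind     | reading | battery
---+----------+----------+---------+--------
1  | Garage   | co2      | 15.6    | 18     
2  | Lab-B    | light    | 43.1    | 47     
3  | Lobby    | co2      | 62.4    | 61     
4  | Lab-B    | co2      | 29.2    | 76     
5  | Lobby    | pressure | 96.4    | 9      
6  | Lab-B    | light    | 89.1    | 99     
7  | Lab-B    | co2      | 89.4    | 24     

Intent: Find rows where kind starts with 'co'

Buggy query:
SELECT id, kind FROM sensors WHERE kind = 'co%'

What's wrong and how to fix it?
Bug: Wildcards only work with LIKE; '=' treats '%' as a literal character

Fix: Use LIKE for wildcard pattern matching

Corrected query:
SELECT id, kind FROM sensors WHERE kind LIKE 'co%'

Result:
id | kind
---+-----
1  | co2 
3  | co2 
4  | co2 
7  | co2 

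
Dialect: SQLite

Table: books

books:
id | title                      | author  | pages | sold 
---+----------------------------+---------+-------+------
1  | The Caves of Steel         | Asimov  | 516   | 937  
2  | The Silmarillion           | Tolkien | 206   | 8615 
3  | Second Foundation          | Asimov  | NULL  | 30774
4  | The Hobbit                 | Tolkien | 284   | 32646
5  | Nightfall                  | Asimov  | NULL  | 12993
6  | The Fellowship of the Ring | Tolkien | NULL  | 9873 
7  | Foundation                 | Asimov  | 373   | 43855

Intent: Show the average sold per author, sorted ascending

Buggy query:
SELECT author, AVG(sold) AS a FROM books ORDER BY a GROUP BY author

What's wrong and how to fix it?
Bug: GROUP BY must precede ORDER BY

Fix: Move ORDER BY to the end, after GROUP BY

Corrected query:
SELECT author, AVG(sold) AS a FROM books GROUP BY author ORDER BY a

Result:
author  | a           
--------+-------------
Tolkien | 17044.666667
Asimov  | 22139.75    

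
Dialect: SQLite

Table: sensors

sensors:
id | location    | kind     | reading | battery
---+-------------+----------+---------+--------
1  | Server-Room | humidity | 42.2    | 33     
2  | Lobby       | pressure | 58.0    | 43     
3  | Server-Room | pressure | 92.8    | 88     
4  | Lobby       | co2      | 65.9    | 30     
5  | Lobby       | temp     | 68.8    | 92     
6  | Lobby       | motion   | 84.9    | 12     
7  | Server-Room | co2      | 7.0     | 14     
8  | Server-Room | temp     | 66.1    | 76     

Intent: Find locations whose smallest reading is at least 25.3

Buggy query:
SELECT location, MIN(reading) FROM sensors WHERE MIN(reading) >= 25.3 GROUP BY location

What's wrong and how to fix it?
Bug: Aggregates like MIN are computed per group after WHERE runs

Fix: Use HAVING for the per-group MIN condition

Corrected query:
SELECT location, MIN(reading) FROM sensors GROUP BY location HAVING MIN(reading) >= 25.3

Result:
location | MIN(reading)
---------+-------------
Lobby    | 58          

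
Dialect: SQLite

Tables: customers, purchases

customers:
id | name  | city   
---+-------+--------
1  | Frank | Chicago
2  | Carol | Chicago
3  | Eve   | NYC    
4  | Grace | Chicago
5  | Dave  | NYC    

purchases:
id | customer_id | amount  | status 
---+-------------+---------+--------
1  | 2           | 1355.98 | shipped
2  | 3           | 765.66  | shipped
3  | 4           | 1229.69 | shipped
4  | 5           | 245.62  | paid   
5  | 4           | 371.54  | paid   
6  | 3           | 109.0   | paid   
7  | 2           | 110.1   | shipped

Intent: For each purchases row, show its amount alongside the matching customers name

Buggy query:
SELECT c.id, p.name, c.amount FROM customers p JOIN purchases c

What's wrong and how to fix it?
Bug: JOIN with no ON clause produces a cartesian product; every purchases row pairs with every customers row

Fix: Specify the join condition linking the foreign key to the parent id

Corrected query:
SELECT c.id, p.name, c.amount FROM customers p JOIN purchases c ON c.customer_id = p.id

Result:
id | name  | amount 
---+-------+--------
1  | Carol | 1355.98
2  | Eve   | 765.66 
3  | Grace | 1229.69
4  | Dave  | 245.62 
5  | Grace | 371.54 
6  | Eve   | 109    
7  | Carol | 110.1  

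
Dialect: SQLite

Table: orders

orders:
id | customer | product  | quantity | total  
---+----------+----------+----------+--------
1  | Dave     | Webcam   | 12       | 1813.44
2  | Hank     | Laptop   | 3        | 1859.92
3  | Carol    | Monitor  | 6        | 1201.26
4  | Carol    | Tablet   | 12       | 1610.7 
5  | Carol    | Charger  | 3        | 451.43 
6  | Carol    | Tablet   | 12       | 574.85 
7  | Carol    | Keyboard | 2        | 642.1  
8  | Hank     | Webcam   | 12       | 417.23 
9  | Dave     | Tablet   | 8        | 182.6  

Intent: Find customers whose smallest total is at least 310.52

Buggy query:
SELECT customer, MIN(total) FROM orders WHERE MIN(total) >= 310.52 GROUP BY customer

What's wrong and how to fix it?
Bug: MIN() in WHERE is a misuse of aggregate

Fix: Use HAVING for the per-group MIN condition

Corrected query:
SELECT customer, MIN(total) FROM orders GROUP BY customer HAVING MIN(total) >= 310.52

Result:
customer | MIN(total)
---------+-----------
Carol    | 451.43    
Hank     | 417.23    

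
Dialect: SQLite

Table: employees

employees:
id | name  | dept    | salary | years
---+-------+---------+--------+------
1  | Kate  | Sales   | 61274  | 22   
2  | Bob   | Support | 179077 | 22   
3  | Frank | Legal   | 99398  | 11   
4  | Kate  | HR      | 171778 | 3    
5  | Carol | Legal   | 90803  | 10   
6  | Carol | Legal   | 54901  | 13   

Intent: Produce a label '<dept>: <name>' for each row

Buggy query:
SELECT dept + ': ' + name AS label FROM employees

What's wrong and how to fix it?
Bug: '+' is numeric addition; on text columns SQLite converts them to 0 instead of concatenating

Fix: Use the || operator for string concatenation

Corrected query:
SELECT dept || ': ' || name AS label FROM employees

Result:
label       
------------
Sales: Kate 
Support: Bob
Legal: Frank
HR: Kate    
Legal: Carol
Legal: Carol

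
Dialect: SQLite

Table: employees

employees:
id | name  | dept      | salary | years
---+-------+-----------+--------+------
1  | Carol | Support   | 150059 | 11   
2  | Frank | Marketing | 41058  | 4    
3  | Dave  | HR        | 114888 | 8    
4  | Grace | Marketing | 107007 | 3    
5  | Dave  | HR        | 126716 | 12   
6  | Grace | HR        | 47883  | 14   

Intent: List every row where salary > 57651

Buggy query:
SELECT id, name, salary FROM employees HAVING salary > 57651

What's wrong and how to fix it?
Bug: This is a non-aggregate query (no GROUP BY, no aggregates), so in SQLite the HAVING clause is invalid here; a row-level condition belongs in WHERE

Fix: Use WHERE for row-level filtering

Corrected query:
SELECT id, name, salary FROM employees WHERE salary > 57651

Result:
id | name  | salary
---+-------+-------
1  | Carol | 150059
3  | Dave  | 114888
4  | Grace | 107007
5  | Dave  | 126716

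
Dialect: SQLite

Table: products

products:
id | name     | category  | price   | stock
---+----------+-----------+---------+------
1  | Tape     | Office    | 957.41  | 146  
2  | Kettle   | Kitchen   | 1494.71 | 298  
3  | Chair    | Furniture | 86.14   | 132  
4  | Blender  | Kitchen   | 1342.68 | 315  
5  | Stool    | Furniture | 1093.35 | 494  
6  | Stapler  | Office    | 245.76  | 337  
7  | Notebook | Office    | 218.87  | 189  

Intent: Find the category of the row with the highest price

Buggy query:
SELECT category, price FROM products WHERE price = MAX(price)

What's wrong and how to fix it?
Bug: MAX(price) is an aggregate and cannot be used directly in WHERE

Fix: Use a subquery: WHERE price = (SELECT MAX(price) FROM products)

Corrected query:
SELECT category, price FROM products WHERE price = (SELECT MAX(price) FROM products)

Result:
category | price  
---------+--------
Kitchen  | 1494.71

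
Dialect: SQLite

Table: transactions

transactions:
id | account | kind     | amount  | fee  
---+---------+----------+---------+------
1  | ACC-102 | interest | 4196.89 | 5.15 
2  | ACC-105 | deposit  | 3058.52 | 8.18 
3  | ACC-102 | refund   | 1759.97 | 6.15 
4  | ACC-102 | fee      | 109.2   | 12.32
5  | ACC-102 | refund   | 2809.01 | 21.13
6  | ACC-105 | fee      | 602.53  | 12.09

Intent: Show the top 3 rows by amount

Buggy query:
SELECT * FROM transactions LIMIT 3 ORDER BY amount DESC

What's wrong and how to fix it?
Bug: LIMIT must come after ORDER BY

Fix: Swap the clauses: ORDER BY first, then LIMIT

Corrected query:
SELECT * FROM transactions ORDER BY amount DESC LIMIT 3

Result:
id | account | kind     | amount  | fee  
---+---------+----------+---------+------
1  | ACC-102 | interest | 4196.89 | 5.15 
2  | ACC-105 | deposit  | 3058.52 | 8.18 
5  | ACC-102 | refund   | 2809.01 | 21.13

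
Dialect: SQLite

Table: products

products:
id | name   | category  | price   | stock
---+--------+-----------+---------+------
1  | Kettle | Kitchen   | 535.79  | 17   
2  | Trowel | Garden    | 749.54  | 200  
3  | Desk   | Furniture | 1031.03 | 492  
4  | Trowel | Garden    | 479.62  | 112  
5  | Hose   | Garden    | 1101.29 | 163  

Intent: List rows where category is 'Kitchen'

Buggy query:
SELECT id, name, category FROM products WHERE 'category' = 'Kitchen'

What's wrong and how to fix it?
Bug: Single quotes denote string literals in SQL; the column name is being compared as a constant string

Fix: Reference the column as category without single quotes

Corrected query:
SELECT id, name, category FROM products WHERE category = 'Kitchen'

Result:
id | name   | category
---+--------+---------
1  | Kettle | Kitchen 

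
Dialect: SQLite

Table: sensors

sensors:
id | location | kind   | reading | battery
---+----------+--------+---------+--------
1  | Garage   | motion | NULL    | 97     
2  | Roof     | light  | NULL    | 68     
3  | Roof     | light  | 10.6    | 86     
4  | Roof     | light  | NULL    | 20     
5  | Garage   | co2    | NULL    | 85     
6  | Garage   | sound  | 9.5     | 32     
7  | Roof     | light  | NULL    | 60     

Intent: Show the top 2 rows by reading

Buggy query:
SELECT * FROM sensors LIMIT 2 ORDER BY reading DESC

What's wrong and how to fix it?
Bug: LIMIT must come after ORDER BY

Fix: Sort with ORDER BY, then apply LIMIT

Corrected query:
SELECT * FROM sensors ORDER BY reading DESC LIMIT 2

Result:
id | location | kind  | reading | battery
---+----------+-------+---------+--------
3  | Roof     | light | 10.6    | 86     
6  | Garage   | sound | 9.5     | 32     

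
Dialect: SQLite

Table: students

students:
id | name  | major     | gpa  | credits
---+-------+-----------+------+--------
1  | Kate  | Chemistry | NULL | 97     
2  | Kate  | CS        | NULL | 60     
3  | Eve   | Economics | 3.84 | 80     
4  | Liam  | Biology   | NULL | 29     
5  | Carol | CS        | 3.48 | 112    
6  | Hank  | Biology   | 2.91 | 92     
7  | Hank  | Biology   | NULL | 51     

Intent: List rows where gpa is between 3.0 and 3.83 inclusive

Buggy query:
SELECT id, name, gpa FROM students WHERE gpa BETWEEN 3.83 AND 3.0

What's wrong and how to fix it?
Bug: The bounds are reversed; BETWEEN a AND b requires a <= b to match anything

Fix: Write BETWEEN 3.0 AND 3.83

Corrected query:
SELECT id, name, gpa FROM students WHERE gpa BETWEEN 3.0 AND 3.83

Result:
id | name  | gpa 
---+-------+-----
5  | Carol | 3.48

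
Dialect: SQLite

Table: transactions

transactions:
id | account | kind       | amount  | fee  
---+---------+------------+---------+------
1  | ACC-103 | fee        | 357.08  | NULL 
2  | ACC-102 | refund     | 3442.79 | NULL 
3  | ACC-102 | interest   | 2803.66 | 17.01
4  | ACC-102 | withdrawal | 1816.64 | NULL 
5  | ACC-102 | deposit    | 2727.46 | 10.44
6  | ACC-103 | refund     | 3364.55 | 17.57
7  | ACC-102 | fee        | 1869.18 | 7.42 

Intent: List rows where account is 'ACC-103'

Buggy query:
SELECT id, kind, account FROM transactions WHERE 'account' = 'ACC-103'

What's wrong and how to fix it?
Bug: 'account' in single quotes is a string literal, not the column; the comparison is literal-vs-literal and never true

Fix: Reference the column as account without single quotes

Corrected query:
SELECT id, kind, account FROM transactions WHERE account = 'ACC-103'

Result:
id | kind   | account
---+--------+--------
1  | fee    | ACC-103
6  | refund | ACC-103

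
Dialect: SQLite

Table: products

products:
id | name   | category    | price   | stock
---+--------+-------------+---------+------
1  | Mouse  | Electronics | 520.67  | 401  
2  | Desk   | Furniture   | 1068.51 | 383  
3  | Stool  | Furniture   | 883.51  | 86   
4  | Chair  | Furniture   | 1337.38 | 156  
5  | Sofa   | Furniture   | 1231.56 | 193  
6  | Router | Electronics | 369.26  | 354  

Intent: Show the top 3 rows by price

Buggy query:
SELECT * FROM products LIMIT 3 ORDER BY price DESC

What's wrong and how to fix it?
Bug: ORDER BY cannot follow LIMIT; LIMIT is the final clause

Fix: Sort with ORDER BY, then apply LIMIT

Corrected query:
SELECT * FROM products ORDER BY price DESC LIMIT 3

Result:
id | name  | category  | price   | stock
---+-------+-----------+---------+------
4  | Chair | Furniture | 1337.38 | 156  
5  | Sofa  | Furniture | 1231.56 | 193  
2  | Desk  | Furniture | 1068.51 | 383  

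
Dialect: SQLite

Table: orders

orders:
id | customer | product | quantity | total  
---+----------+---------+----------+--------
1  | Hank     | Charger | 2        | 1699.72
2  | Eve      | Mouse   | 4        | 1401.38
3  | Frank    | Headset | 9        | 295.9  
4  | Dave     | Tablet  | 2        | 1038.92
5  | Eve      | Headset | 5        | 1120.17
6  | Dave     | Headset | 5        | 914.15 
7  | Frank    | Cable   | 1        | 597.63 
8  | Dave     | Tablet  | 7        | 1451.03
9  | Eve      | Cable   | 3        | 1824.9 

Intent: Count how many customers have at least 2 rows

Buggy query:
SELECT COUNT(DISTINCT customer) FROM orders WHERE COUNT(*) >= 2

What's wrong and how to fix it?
Bug: COUNT(*) cannot appear in WHERE; the per-group count doesn't exist yet

Fix: Use a subquery that GROUPs and filters with HAVING, then count its rows

Corrected query:
SELECT COUNT(*) FROM (SELECT customer FROM orders GROUP BY customer HAVING COUNT(*) >= 2)

Result:
COUNT(*)
--------
3       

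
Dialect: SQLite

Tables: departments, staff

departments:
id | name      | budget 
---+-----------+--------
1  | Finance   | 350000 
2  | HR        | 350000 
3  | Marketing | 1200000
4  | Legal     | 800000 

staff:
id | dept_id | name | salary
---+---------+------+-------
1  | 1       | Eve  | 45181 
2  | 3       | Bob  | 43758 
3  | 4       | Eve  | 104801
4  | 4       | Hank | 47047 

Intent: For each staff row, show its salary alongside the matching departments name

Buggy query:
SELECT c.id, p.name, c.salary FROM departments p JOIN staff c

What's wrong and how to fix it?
Bug: JOIN with no ON clause produces a cartesian product; every staff row pairs with every departments row

Fix: Specify the join condition linking the foreign key to the parent id

Corrected query:
SELECT c.id, p.name, c.salary FROM departments p JOIN staff c ON c.dept_id = p.id

Result:
id | name      | salary
---+-----------+-------
1  | Finance   | 45181 
2  | Marketing | 43758 
3  | Legal     | 104801
4  | Legal     | 47047 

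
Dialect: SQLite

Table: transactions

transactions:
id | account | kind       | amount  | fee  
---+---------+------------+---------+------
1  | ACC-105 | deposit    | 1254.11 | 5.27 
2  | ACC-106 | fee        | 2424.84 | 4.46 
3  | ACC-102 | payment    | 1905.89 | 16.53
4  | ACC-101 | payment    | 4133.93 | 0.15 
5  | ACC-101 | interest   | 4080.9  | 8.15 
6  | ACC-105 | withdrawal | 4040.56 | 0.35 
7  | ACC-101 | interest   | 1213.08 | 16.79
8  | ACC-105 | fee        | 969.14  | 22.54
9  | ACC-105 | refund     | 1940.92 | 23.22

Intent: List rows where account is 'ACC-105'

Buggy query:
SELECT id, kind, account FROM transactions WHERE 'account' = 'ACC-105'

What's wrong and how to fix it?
Bug: Single quotes denote string literals in SQL; the column name is being compared as a constant string

Fix: Reference the column as account without single quotes

Corrected query:
SELECT id, kind, account FROM transactions WHERE account = 'ACC-105'

Result:
id | kind       | account
---+------------+--------
1  | deposit    | ACC-105
6  | withdrawal | ACC-105
8  | fee        | ACC-105
9  | refund     | ACC-105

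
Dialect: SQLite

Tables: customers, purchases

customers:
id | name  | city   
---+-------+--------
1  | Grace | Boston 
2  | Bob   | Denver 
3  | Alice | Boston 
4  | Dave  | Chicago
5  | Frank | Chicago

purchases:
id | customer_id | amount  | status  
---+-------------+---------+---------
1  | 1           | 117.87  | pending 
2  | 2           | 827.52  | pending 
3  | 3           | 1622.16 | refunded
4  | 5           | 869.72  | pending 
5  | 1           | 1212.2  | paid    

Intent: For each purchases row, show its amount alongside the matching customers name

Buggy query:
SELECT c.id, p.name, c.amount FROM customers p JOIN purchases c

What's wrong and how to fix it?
Bug: JOIN with no ON clause produces a cartesian product; every purchases row pairs with every customers row

Fix: Add ON c.customer_id = p.id to the JOIN

Corrected query:
SELECT c.id, p.name, c.amount FROM customers p JOIN purchases c ON c.customer_id = p.id

Result:
id | name  | amount 
---+-------+--------
1  | Grace | 117.87 
2  | Bob   | 827.52 
3  | Alice | 1622.16
4  | Frank | 869.72 
5  | Grace | 1212.2 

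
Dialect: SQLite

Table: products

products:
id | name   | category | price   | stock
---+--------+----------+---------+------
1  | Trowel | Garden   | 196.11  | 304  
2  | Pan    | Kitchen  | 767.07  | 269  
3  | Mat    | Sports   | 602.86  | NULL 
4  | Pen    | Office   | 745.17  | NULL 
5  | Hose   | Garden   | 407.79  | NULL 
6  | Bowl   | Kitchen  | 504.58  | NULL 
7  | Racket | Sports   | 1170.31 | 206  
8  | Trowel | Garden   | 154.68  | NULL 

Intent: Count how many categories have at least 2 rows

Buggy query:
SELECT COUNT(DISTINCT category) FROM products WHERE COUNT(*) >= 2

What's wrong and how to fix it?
Bug: COUNT(*) cannot appear in WHERE; the per-group count doesn't exist yet

Fix: Use a subquery that GROUPs and filters with HAVING, then count its rows

Corrected query:
SELECT COUNT(*) FROM (SELECT category FROM products GROUP BY category HAVING COUNT(*) >= 2)

Result:
COUNT(*)
--------
3       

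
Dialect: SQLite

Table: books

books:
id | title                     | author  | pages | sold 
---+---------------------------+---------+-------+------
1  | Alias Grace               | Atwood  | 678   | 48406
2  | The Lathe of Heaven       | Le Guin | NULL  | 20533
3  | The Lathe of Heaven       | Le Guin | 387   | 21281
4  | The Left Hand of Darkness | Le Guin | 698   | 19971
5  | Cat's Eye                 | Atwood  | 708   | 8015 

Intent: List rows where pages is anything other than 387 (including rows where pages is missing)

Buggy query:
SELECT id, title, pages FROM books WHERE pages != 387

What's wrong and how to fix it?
Bug: Inequality against NULL is unknown, not true; rows with NULL are dropped

Fix: Add an explicit OR pages IS NULL to include the missing-value rows

Corrected query:
SELECT id, title, pages FROM books WHERE pages != 387 OR pages IS NULL

Result:
id | title                     | pages
---+---------------------------+------
1  | Alias Grace               | 678  
2  | The Lathe of Heaven       | NULL 
4  | The Left Hand of Darkness | 698  
5  | Cat's Eye                 | 708  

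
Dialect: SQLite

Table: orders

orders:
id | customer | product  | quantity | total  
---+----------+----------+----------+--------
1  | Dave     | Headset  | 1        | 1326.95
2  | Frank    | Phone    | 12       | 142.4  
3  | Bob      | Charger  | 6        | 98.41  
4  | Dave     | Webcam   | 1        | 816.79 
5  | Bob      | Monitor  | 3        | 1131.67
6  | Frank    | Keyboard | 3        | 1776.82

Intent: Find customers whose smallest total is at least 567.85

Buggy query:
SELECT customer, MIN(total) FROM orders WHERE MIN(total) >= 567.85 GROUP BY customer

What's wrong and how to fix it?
Bug: MIN() in WHERE is a misuse of aggregate

Fix: Use HAVING for the per-group MIN condition

Corrected query:
SELECT customer, MIN(total) FROM orders GROUP BY customer HAVING MIN(total) >= 567.85

Result:
customer | MIN(total)
---------+-----------
Dave     | 816.79    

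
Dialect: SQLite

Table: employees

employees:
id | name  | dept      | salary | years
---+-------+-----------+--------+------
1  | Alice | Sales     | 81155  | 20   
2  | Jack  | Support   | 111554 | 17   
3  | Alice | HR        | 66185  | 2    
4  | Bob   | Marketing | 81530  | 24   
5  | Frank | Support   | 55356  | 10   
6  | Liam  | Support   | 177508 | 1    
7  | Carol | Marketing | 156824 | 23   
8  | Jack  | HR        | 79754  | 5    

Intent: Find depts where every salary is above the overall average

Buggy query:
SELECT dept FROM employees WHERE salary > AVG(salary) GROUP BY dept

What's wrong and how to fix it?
Bug: AVG() is an aggregate; it can't sit directly in WHERE

Fix: Use a subquery for AVG and a HAVING MIN(...) filter so the condition holds for every row in the group

Corrected query:
SELECT dept FROM employees GROUP BY dept HAVING MIN(salary) > (SELECT AVG(salary) FROM employees)

Result:
(no rows)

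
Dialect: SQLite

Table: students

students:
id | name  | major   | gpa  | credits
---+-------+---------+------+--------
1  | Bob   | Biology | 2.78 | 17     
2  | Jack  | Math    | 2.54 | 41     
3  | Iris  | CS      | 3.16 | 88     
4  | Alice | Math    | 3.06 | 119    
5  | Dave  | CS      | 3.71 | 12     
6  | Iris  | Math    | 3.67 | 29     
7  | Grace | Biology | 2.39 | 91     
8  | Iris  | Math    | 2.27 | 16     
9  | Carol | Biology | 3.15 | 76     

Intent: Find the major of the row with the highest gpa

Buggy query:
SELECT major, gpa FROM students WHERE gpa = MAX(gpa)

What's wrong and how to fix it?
Bug: WHERE is evaluated per row; an aggregate over the whole table isn't defined there

Fix: Wrap MAX in a scalar subquery so WHERE compares against a single value

Corrected query:
SELECT major, gpa FROM students WHERE gpa = (SELECT MAX(gpa) FROM students)

Result:
major | gpa 
------+-----
CS    | 3.71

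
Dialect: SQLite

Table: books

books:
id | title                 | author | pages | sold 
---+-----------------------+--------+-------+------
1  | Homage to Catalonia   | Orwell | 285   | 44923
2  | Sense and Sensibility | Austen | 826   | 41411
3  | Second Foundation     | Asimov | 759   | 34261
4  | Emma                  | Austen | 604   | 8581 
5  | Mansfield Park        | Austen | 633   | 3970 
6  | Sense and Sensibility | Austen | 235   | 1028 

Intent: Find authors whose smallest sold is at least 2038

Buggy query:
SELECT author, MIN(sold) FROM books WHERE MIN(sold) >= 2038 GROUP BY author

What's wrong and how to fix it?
Bug: Aggregates like MIN are computed per group after WHERE runs

Fix: Use HAVING for the per-group MIN condition

Corrected query:
SELECT author, MIN(sold) FROM books GROUP BY author HAVING MIN(sold) >= 2038

Result:
author | MIN(sold)
-------+----------
Asimov | 34261    
Orwell | 44923    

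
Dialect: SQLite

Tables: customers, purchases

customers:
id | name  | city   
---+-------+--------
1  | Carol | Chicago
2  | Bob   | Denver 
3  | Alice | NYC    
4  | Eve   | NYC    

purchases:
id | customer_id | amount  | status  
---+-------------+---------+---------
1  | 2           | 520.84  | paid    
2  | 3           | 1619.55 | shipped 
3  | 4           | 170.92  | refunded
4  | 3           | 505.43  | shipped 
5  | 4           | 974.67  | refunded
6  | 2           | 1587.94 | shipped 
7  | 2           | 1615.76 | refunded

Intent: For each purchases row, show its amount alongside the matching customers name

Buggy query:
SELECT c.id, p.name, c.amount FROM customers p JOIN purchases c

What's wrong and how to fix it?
Bug: Missing join condition: each purchases row is matched to all customers rows instead of just its own

Fix: Specify the join condition linking the foreign key to the parent id

Corrected query:
SELECT c.id, p.name, c.amount FROM customers p JOIN purchases c ON c.customer_id = p.id

Result:
id | name  | amount 
---+-------+--------
1  | Bob   | 520.84 
2  | Alice | 1619.55
3  | Eve   | 170.92 
4  | Alice | 505.43 
5  | Eve   | 974.67 
6  | Bob   | 1587.94
7  | Bob   | 1615.76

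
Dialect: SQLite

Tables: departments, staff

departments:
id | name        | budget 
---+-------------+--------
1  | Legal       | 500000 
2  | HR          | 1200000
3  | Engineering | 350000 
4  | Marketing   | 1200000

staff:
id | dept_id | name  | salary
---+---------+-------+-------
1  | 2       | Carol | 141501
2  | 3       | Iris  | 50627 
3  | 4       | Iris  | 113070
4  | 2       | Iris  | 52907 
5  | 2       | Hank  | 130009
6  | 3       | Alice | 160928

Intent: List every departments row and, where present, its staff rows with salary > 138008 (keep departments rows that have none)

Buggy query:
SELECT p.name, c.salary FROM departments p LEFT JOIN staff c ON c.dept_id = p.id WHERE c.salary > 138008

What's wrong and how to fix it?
Bug: Filtering c.salary in WHERE discards the NULL rows produced by LEFT JOIN, turning it into an inner join

Fix: Move the right-table condition into the ON clause so unmatched parents are kept

Corrected query:
SELECT p.name, c.salary FROM departments p LEFT JOIN staff c ON c.dept_id = p.id AND c.salary > 138008

Result:
name        | salary
------------+-------
Legal       | NULL  
HR          | 141501
Engineering | 160928
Marketing   | NULL  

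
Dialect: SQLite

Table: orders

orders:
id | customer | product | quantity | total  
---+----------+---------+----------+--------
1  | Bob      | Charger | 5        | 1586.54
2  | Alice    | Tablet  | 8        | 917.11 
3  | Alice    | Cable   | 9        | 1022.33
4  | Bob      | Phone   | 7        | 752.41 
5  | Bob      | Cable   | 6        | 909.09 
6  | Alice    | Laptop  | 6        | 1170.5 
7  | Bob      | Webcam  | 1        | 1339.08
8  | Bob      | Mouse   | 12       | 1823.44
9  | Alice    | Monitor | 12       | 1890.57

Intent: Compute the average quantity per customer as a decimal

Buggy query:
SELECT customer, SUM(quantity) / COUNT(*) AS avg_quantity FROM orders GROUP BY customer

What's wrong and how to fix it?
Bug: SUM(quantity) and COUNT(*) are both integers; the division truncates the fractional part

Fix: Multiply by 1.0 (or CAST to REAL) to force floating-point division

Corrected query:
SELECT customer, SUM(quantity) * 1.0 / COUNT(*) AS avg_quantity FROM orders GROUP BY customer

Result:
customer | avg_quantity
---------+-------------
Alice    | 8.75        
Bob      | 6.2         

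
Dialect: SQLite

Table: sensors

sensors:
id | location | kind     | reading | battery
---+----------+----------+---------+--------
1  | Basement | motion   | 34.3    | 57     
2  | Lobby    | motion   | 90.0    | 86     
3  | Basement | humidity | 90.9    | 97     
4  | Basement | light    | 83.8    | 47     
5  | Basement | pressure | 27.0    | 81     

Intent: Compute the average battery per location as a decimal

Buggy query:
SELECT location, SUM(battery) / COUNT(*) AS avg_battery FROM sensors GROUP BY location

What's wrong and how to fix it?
Bug: Both operands are integers, so '/' performs integer division and truncates

Fix: Cast one side to REAL so the division keeps the fractional part

Corrected query:
SELECT location, SUM(battery) * 1.0 / COUNT(*) AS avg_battery FROM sensors GROUP BY location

Result:
location | avg_battery
---------+------------
Basement | 70.5       
Lobby    | 86         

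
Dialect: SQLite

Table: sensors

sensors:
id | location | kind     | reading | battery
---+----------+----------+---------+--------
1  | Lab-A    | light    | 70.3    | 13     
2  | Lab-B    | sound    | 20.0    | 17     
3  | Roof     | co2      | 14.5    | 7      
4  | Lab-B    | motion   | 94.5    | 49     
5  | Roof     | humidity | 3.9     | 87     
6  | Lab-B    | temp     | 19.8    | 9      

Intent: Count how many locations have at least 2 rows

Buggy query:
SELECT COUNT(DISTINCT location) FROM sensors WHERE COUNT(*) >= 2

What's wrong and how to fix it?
Bug: WHERE filters individual rows, not groups, so a group-level COUNT is invalid there

Fix: Group first with HAVING COUNT(*) >= 2, then COUNT the resulting groups

Corrected query:
SELECT COUNT(*) FROM (SELECT location FROM sensors GROUP BY location HAVING COUNT(*) >= 2)

Result:
COUNT(*)
--------
2       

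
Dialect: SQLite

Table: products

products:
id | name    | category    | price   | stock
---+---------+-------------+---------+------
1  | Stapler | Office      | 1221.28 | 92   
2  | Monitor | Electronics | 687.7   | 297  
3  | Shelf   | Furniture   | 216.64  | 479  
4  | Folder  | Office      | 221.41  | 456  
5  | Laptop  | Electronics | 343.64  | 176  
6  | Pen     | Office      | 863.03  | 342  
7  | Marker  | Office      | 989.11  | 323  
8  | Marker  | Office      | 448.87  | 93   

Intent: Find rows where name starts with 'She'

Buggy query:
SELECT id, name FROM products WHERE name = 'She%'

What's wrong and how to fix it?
Bug: Wildcards only work with LIKE; '=' treats '%' as a literal character

Fix: Replace '=' with LIKE so 'She%' is treated as a pattern

Corrected query:
SELECT id, name FROM products WHERE name LIKE 'She%'

Result:
id | name 
---+------
3  | Shelf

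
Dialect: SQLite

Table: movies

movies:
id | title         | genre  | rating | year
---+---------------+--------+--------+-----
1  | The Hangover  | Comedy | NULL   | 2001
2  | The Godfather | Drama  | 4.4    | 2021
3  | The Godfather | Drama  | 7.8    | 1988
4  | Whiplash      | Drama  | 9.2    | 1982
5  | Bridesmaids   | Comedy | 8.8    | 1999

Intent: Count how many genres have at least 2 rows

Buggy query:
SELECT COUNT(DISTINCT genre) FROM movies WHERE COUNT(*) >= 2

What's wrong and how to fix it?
Bug: WHERE filters individual rows, not groups, so a group-level COUNT is invalid there

Fix: Use a subquery that GROUPs and filters with HAVING, then count its rows

Corrected query:
SELECT COUNT(*) FROM (SELECT genre FROM movies GROUP BY genre HAVING COUNT(*) >= 2)

Result:
COUNT(*)
--------
2       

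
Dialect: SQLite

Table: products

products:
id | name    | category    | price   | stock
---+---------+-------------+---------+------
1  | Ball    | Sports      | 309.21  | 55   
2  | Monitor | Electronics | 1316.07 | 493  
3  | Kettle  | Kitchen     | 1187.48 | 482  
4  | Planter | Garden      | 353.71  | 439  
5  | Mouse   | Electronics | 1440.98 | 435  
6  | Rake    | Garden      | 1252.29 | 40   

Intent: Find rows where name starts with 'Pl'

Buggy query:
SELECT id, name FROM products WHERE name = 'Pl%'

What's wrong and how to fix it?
Bug: Wildcards only work with LIKE; '=' treats '%' as a literal character

Fix: Replace '=' with LIKE so 'Pl%' is treated as a pattern

Corrected query:
SELECT id, name FROM products WHERE name LIKE 'Pl%'

Result:
id | name   
---+--------
4  | Planter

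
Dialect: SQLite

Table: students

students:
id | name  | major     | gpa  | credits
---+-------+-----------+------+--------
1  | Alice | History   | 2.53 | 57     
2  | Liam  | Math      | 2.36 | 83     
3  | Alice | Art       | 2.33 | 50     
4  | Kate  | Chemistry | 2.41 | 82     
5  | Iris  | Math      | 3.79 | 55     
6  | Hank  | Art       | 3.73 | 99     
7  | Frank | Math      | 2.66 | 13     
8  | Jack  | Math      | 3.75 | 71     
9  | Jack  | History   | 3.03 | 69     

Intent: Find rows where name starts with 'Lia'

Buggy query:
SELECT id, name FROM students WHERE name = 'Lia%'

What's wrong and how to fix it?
Bug: '=' compares the literal string including the % character; pattern matching needs LIKE

Fix: Use LIKE for wildcard pattern matching

Corrected query:
SELECT id, name FROM students WHERE name LIKE 'Lia%'

Result:
id | name
---+-----
2  | Liam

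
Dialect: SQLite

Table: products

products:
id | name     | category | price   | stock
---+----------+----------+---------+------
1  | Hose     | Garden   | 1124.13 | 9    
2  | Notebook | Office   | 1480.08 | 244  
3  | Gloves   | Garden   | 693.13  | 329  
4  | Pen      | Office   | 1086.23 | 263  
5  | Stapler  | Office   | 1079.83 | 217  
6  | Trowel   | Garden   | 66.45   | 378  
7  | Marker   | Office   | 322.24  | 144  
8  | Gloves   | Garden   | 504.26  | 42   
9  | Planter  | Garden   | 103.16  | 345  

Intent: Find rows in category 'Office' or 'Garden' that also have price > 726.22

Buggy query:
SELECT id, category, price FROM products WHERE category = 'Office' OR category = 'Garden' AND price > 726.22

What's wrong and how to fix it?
Bug: AND binds tighter than OR, so this parses as category = 'Office' OR (category = 'Garden' AND price > 726.22)

Fix: Group the OR with parentheses (or use IN), then AND the threshold

Corrected query:
SELECT id, category, price FROM products WHERE (category = 'Office' OR category = 'Garden') AND price > 726.22

Result:
id | category | price  
---+----------+--------
1  | Garden   | 1124.13
2  | Office   | 1480.08
4  | Office   | 1086.23
5  | Office   | 1079.83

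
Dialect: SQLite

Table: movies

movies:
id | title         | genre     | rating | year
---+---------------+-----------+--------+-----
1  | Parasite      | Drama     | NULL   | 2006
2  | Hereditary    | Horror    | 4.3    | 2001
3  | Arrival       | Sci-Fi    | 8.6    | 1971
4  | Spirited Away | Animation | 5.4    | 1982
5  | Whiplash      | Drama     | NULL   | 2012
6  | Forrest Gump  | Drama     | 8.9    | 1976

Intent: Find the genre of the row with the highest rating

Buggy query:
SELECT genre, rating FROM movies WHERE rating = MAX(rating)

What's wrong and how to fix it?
Bug: MAX(rating) is an aggregate and cannot be used directly in WHERE

Fix: Wrap MAX in a scalar subquery so WHERE compares against a single value

Corrected query:
SELECT genre, rating FROM movies WHERE rating = (SELECT MAX(rating) FROM movies)

Result:
genre | rating
------+-------
Drama | 8.9   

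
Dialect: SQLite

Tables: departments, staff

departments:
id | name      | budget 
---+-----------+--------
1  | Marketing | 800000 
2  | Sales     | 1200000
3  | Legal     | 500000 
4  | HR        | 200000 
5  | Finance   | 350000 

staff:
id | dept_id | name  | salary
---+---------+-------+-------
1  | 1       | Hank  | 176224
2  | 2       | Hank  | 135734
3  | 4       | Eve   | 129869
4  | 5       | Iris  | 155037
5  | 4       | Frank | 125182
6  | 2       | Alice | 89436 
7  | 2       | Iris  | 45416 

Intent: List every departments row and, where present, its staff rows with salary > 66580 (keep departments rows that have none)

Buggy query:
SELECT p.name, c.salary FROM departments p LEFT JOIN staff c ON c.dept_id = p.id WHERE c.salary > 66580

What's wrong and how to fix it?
Bug: Filtering c.salary in WHERE discards the NULL rows produced by LEFT JOIN, turning it into an inner join

Fix: Move the right-table condition into the ON clause so unmatched parents are kept

Corrected query:
SELECT p.name, c.salary FROM departments p LEFT JOIN staff c ON c.dept_id = p.id AND c.salary > 66580

Result:
name      | salary
----------+-------
Marketing | 176224
Sales     | 89436 
Sales     | 135734
Legal     | NULL  
HR        | 125182
HR        | 129869
Finance   | 155037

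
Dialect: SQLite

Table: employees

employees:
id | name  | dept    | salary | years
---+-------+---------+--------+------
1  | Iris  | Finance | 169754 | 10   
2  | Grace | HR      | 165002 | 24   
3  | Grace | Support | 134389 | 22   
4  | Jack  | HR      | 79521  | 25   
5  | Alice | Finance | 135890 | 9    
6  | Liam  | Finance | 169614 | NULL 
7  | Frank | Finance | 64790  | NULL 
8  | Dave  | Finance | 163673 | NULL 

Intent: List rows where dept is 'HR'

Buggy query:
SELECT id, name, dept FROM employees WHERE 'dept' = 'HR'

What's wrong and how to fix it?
Bug: 'dept' in single quotes is a string literal, not the column; the comparison is literal-vs-literal and never true

Fix: Remove the quotes around the column name (or use double quotes for an identifier)

Corrected query:
SELECT id, name, dept FROM employees WHERE dept = 'HR'

Result:
id | name  | dept
---+-------+-----
2  | Grace | HR  
4  | Jack  | HR  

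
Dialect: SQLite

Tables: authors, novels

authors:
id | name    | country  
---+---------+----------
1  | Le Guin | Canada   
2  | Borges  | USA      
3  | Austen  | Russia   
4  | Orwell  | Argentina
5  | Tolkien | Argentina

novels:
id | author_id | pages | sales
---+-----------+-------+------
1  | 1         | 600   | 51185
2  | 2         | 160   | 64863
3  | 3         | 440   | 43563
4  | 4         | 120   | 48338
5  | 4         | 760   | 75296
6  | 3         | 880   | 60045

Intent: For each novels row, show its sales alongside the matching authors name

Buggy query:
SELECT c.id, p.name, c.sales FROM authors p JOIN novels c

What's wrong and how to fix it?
Bug: JOIN with no ON clause produces a cartesian product; every novels row pairs with every authors row

Fix: Add ON c.author_id = p.id to the JOIN

Corrected query:
SELECT c.id, p.name, c.sales FROM authors p JOIN novels c ON c.author_id = p.id

Result:
id | name    | sales
---+---------+------
1  | Le Guin | 51185
2  | Borges  | 64863
3  | Austen  | 43563
4  | Orwell  | 48338
5  | Orwell  | 75296
6  | Austen  | 60045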